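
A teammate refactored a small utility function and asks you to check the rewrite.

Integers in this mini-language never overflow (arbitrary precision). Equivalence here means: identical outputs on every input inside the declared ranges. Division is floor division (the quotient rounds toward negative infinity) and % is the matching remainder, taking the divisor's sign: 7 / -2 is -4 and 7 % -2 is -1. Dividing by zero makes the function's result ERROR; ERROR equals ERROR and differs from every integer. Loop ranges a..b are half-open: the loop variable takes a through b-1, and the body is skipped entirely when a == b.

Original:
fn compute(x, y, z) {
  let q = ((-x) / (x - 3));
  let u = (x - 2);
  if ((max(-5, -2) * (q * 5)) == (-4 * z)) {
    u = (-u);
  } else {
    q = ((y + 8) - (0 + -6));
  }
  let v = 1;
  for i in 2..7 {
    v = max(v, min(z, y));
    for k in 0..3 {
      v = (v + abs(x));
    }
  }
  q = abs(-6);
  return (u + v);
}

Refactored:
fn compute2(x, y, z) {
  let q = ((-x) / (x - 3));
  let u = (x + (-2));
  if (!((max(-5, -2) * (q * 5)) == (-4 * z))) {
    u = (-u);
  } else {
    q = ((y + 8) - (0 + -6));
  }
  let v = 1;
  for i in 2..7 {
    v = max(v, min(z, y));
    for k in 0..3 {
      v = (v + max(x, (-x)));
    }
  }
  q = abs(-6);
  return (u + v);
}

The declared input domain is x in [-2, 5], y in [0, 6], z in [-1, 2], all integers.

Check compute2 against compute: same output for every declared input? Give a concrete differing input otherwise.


The rewrite breaks on x=-2, y=0, z=-1, where the results are 27 and 35.
compute: q=-1, then u=-4, then ((max(-5, -2) * (q * 5)) == (-4 * z)) is false, then q=14, then v=1, then (i=2), then v=1, then (k=0), then v=3, then (k=1), then v=5, then (k=2), then v=7, then (i=3), then v=7, then (k=0), then v=9, then (k=1), then v=11, then (k=2), then v=13, then (i=4), then v=13, then (k=0), then v=15, then (k=1), then v=17, then (k=2), then v=19, then (i=5), then v=19, then (k=0), then v=21, then (k=1), then v=23, then (k=2), then v=25, then (i=6), then v=25, then (k=0), then v=27, then (k=1), then v=29, then (k=2), then v=31, then q=6, then returns 27
compute2: q=-1, then u=-4, then (!((max(-5, -2) * (q * 5)) == (-4 * z))) is true, then u=4, then v=1, then (i=2), then v=1, then (k=0), then v=3, then (k=1), then v=5, then (k=2), then v=7, then (i=3), then v=7, then (k=0), then v=9, then (k=1), then v=11, then (k=2), then v=13, then (i=4), then v=13, then (k=0), then v=15, then (k=1), then v=17, then (k=2), then v=19, then (i=5), then v=19, then (k=0), then v=21, then (k=1), then v=23, then (k=2), then v=25, then (i=6), then v=25, then (k=0), then v=27, then (k=1), then v=29, then (k=2), then v=31, then q=6, then returns 35
verdict: not equivalent; witness: x=-2, y=0, z=-1


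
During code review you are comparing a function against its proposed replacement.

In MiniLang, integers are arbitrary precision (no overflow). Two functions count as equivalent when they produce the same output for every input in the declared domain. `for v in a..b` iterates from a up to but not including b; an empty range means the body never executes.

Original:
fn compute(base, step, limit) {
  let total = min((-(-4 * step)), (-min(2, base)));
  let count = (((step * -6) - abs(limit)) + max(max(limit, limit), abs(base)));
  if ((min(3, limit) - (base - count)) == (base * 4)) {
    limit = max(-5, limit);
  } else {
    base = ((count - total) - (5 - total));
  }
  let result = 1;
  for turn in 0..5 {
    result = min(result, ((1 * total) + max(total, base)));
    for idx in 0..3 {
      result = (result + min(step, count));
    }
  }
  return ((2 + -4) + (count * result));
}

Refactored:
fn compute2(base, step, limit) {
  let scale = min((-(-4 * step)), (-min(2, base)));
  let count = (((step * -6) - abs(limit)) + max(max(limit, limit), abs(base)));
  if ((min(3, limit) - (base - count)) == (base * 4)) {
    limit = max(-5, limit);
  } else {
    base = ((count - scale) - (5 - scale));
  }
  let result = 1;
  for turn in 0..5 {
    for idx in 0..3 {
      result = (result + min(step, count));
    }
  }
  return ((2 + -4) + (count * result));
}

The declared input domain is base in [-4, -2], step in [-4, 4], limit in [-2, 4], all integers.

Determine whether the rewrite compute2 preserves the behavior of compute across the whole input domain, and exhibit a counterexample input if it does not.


Not equivalent: base=-4, step=-2, limit=3 separates them (-392 vs -379).
compute: total becomes -8; next count becomes 13; next ((min(3, limit) - (base - count)) == (base * 4)) evaluates to false; next base becomes 8; next result becomes 1; next at turn=0:; next result becomes 0; next at idx=0:; next result becomes -2; next at idx=1:; next result becomes -4; next at idx=2:; next result becomes -6; next at turn=1:; next result becomes -6; next at idx=0:; next result becomes -8; next at idx=1:; next result becomes -10; next at idx=2:; next result becomes -12; next at turn=2:; next result becomes -12; next at idx=0:; next result becomes -14; next at idx=1:; next result becomes -16; next at idx=2:; next result becomes -18; next at turn=3:; next result becomes -18; next at idx=0:; next result becomes -20; next at idx=1:; next result becomes -22; next at idx=2:; next result becomes -24; next at turn=4:; next result becomes -24; next at idx=0:; next result becomes -26; next at idx=1:; next result becomes -28; next at idx=2:; next result becomes -30; next final value -392
compute2: scale becomes -8; next count becomes 13; next ((min(3, limit) - (base - count)) == (base * 4)) evaluates to false; next base becomes 8; next result becomes 1; next at turn=0:; next at idx=0:; next result becomes -1; next at idx=1:; next result becomes -3; next at idx=2:; next result becomes -5; next at turn=1:; next at idx=0:; next result becomes -7; next at idx=1:; next result becomes -9; next at idx=2:; next result becomes -11; next at turn=2:; next at idx=0:; next result becomes -13; next at idx=1:; next result becomes -15; next at idx=2:; next result becomes -17; next at turn=3:; next at idx=0:; next result becomes -19; next at idx=1:; next result becomes -21; next at idx=2:; next result becomes -23; next at turn=4:; next at idx=0:; next result becomes -25; next at idx=1:; next result becomes -27; next at idx=2:; next result becomes -29; next final value -379
verdict: not equivalent; witness: base=-4, step=-2, limit=3


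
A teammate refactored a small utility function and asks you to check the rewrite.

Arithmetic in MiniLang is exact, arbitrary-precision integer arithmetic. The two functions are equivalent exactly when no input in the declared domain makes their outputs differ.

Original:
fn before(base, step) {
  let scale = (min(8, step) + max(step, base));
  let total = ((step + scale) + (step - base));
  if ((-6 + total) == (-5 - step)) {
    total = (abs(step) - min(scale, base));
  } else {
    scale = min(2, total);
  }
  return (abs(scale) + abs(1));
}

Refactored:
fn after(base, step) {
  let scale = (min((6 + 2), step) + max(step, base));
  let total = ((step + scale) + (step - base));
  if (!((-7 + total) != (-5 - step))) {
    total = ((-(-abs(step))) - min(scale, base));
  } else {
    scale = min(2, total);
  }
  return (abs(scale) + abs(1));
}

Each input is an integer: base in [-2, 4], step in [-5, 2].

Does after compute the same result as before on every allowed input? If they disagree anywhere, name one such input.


At base=-2, step=0: before gives 3, after gives 1.
verdict: not equivalent; witness: base=-2, step=0


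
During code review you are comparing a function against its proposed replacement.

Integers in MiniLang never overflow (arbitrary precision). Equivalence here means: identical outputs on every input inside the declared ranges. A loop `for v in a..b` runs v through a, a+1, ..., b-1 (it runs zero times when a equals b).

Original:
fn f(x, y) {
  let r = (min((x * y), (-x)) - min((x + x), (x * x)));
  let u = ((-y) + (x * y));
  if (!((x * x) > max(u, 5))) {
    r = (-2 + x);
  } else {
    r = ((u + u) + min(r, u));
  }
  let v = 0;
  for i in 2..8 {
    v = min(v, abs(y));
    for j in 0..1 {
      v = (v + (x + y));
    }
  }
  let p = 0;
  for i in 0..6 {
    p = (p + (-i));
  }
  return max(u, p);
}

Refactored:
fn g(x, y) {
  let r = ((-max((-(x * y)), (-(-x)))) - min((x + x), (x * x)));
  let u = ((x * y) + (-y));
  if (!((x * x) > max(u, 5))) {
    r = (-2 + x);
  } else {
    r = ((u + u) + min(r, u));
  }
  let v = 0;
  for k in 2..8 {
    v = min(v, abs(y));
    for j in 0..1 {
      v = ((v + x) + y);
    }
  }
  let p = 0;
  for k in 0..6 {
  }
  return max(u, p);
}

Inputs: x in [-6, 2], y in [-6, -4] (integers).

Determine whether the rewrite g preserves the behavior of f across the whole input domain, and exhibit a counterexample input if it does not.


At x=2, y=-6: f gives -6, g gives 0.
verdict: not equivalent; witness: x=2, y=-6


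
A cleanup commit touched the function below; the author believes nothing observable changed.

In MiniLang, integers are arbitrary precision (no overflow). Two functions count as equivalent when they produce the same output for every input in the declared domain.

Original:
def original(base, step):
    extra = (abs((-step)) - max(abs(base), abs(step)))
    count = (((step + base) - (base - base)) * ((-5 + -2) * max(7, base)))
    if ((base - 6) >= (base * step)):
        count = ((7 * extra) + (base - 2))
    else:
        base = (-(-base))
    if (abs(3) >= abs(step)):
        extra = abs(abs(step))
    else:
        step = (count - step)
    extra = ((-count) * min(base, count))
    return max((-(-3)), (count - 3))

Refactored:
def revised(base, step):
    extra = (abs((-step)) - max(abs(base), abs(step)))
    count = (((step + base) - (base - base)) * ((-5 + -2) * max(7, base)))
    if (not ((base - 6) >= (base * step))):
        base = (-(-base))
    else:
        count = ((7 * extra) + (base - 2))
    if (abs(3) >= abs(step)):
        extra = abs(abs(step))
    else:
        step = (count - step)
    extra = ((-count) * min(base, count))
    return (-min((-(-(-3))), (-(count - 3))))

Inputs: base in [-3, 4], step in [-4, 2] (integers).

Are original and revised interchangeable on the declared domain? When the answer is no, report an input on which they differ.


Changes here: boolean connective usage differs, and min/max/abs usage differs; the full 56-point sweep finds no disagreement.
verdict: equivalent


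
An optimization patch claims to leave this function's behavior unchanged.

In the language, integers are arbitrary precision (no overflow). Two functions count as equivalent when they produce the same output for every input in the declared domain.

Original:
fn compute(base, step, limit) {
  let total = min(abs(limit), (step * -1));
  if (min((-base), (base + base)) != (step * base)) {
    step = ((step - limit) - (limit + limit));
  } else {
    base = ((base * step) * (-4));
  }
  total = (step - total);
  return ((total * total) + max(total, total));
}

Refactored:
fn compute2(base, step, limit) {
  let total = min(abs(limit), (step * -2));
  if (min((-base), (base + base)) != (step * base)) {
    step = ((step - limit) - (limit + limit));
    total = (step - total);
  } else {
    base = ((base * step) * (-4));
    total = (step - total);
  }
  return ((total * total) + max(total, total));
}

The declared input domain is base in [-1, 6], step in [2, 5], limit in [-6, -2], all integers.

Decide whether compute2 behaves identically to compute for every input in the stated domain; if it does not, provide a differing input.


Evaluate both at base=-1, step=2, limit=-6.
compute: total := -2 | (min((-base), (base + base)) != (step * base)): false | base := 8 | total := 4 | result 20
compute2: total := -4 | (min((-base), (base + base)) != (step * base)): false | base := 8 | total := 6 | result 42
20 vs 42 — the two versions disagree here.
verdict: not equivalent; witness: base=-1, step=2, limit=-6


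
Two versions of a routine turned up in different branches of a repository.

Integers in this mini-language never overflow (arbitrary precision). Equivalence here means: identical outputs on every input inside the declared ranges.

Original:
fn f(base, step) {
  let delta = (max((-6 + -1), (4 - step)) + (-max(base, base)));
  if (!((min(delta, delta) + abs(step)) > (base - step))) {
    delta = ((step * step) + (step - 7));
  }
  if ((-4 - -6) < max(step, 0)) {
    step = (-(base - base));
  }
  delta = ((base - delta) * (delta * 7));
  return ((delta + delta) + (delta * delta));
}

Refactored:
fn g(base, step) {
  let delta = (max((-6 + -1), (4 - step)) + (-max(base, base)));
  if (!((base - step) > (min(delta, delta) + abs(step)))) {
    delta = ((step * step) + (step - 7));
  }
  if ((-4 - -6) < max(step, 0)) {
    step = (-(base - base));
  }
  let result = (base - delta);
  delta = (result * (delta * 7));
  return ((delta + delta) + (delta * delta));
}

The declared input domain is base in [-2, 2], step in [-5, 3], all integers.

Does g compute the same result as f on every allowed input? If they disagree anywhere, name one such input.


Consider the input base=-2, step=-5.
f: delta=11, then (!((min(delta, delta) + abs(step)) > (base - step))) is false, then ((-4 - -6) < max(step, 0)) is false, then delta=-1001, then returns 999999
g: delta=11, then (!((base - step) > (min(delta, delta) + abs(step)))) is true, then delta=13, then ((-4 - -6) < max(step, 0)) is false, then result=-15, then delta=-1365, then returns 1860495
999999 != 1860495, so the rewrite changes behavior.
verdict: not equivalent; witness: base=-2, step=-5


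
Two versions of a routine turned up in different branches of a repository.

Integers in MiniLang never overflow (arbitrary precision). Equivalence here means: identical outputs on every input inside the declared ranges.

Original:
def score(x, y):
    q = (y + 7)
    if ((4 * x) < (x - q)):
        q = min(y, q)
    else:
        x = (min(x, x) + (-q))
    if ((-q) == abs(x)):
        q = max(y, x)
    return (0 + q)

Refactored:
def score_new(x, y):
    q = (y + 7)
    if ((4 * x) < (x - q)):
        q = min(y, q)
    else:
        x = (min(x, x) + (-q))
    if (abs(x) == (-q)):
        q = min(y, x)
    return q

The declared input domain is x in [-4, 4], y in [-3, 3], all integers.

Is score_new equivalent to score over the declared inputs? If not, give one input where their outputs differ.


The edit looks behavioral (`max(y, x)` became `min(y, x)`), but over these ranges it never changes the outcome.
One worked example (x=3, y=0) — score: q=7, then ((4 * x) < (x - q)) is false, then x=-4, then ((-q) == abs(x)) is false, then returns 7; score_new: q=7, then ((4 * x) < (x - q)) is false, then x=-4, then (abs(x) == (-q)) is false, then returns 7; agreement on 7.
Across all 63 domain points the two functions coincide.
verdict: equivalent


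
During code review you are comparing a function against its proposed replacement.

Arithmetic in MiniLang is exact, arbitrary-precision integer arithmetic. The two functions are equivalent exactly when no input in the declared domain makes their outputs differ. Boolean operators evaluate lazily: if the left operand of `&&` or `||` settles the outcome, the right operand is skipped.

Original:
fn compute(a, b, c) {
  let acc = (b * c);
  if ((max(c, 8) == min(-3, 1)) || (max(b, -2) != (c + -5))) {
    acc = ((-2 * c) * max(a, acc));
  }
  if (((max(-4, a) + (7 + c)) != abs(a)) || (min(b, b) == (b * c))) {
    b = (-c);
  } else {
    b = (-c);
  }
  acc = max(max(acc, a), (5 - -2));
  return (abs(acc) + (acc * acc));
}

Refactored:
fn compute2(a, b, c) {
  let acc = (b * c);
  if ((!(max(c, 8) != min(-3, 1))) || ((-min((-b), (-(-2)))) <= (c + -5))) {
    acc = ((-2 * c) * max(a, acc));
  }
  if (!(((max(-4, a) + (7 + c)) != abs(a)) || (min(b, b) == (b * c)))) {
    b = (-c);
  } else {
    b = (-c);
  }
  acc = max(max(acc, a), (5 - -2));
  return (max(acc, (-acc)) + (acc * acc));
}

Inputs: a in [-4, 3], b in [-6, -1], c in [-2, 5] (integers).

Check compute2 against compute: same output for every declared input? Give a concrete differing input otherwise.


Evaluate both at a=-4, b=-6, c=-2.
compute: acc = 12; ((max(c, 8) == min(-3, 1)) || (max(b, -2) != (c + -5))) -> true; acc = 48; (((max(-4, a) + (7 + c)) != abs(a)) || (min(b, b) == (b * c))) -> true; b = 2; acc = 48; return 2352
compute2: acc = 12; ((!(max(c, 8) != min(-3, 1))) || ((-min((-b), (-(-2)))) <= (c + -5))) -> false; (!(((max(-4, a) + (7 + c)) != abs(a)) || (min(b, b) == (b * c)))) -> false; b = 2; acc = 12; return 156
2352 against 156: the behavior changed.
verdict: not equivalent; witness: a=-4, b=-6, c=-2


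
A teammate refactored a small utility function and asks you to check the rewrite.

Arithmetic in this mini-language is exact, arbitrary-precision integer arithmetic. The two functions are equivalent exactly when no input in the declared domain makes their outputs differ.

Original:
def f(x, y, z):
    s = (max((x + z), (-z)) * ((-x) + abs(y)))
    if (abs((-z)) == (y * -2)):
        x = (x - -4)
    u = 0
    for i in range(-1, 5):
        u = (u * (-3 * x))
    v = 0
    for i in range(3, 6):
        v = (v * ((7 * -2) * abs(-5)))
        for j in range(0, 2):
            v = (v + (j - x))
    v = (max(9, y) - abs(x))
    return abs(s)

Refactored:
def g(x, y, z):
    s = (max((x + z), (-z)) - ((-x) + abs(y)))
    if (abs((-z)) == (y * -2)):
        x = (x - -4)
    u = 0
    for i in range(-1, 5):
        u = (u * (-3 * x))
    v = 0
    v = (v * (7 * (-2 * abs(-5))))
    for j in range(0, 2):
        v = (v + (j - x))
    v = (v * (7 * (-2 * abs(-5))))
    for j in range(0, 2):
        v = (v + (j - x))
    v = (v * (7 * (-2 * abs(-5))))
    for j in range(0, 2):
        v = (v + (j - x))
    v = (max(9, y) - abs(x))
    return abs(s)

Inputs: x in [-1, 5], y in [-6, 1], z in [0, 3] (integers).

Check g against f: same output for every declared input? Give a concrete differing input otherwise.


Evaluate both at x=-1, y=-6, z=0.
f: s = 0; (abs((-z)) == (y * -2)) -> false; u = 0; [i=-1]; u = 0; [i=0]; u = 0; [i=1]; u = 0; [i=2]; u = 0; [i=3]; u = 0; [i=4]; u = 0; v = 0; [i=3]; v = 0; [j=0]; v = 1; [j=1]; v = 3; [i=4]; v = -210; [j=0]; v = -209; [j=1]; v = -207; [i=5]; v = 14490; [j=0]; v = 14491; [j=1]; v = 14493; v = 8; return 0
g: s = -7; (abs((-z)) == (y * -2)) -> false; u = 0; [i=-1]; u = 0; [i=0]; u = 0; [i=1]; u = 0; [i=2]; u = 0; [i=3]; u = 0; [i=4]; u = 0; v = 0; v = 0; [j=0]; v = 1; [j=1]; v = 3; v = -210; [j=0]; v = -209; [j=1]; v = -207; v = 14490; [j=0]; v = 14491; [j=1]; v = 14493; v = 8; return 7
0 vs 7 — the two versions disagree here.
verdict: not equivalent; witness: x=-1, y=-6, z=0


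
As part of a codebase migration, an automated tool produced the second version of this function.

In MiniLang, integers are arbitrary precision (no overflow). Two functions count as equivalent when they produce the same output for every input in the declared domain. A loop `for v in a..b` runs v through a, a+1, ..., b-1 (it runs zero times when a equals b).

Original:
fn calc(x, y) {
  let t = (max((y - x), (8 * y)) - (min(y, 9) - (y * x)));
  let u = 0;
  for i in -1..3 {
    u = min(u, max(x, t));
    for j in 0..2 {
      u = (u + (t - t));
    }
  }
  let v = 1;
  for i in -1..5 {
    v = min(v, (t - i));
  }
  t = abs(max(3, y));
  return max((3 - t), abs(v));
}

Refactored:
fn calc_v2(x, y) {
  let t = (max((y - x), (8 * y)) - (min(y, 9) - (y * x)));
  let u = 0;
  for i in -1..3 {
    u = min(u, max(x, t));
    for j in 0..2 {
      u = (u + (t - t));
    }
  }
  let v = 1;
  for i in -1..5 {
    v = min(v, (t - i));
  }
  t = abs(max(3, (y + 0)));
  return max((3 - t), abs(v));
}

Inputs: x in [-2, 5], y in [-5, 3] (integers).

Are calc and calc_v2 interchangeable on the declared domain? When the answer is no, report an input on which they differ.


Changes here: constant usage differs, arithmetic usage differs; the full 72-point sweep finds no disagreement.
verdict: equivalent


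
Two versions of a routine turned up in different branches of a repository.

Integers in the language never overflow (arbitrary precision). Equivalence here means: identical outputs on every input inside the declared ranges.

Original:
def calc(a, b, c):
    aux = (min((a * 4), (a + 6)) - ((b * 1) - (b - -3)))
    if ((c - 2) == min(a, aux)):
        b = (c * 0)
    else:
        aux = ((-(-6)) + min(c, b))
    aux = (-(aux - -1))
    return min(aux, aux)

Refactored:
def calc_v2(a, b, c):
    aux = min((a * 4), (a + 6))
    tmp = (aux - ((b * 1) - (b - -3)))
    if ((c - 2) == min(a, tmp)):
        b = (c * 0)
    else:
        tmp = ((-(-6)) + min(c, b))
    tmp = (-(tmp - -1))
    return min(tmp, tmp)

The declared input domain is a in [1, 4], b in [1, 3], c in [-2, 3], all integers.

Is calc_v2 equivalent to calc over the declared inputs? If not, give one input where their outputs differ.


Although statement counts differ, local variable names differ, 72/72 inputs agree.
verdict: equivalent


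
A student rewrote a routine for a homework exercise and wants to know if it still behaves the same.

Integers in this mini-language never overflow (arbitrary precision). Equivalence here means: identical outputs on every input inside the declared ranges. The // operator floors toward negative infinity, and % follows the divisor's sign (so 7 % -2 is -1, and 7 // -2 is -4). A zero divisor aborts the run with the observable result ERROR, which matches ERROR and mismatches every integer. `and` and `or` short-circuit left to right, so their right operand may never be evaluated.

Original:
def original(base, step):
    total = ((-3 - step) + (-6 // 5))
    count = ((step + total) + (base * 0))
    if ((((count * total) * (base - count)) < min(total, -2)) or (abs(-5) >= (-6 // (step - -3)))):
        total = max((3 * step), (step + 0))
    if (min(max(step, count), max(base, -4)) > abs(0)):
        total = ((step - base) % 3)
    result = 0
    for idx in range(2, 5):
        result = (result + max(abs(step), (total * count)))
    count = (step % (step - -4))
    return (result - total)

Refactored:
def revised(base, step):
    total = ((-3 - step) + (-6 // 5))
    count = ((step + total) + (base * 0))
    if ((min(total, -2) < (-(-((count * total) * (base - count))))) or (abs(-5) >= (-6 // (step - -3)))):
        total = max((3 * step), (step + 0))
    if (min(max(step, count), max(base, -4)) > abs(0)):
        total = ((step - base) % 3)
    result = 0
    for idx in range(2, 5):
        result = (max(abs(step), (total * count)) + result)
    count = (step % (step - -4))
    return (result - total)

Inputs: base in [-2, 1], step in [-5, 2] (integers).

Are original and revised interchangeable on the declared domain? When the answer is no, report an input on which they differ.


Take base=-2, step=-3.
original: total = -2; count = -5; division by zero -> ERROR
revised: total = -2; count = -5; ((min(total, -2) < (-(-((count * total) * (base - count))))) or (abs(-5) >= (-6 // (step - -3)))) -> true; total = -3; (min(max(step, count), max(base, -4)) > abs(0)) -> false; result = 0; [idx=2]; result = 15; [idx=3]; result = 30; [idx=4]; result = 45; count = 0; return 48
ERROR != 48, so the rewrite changes behavior.
verdict: not equivalent; witness: base=-2, step=-3


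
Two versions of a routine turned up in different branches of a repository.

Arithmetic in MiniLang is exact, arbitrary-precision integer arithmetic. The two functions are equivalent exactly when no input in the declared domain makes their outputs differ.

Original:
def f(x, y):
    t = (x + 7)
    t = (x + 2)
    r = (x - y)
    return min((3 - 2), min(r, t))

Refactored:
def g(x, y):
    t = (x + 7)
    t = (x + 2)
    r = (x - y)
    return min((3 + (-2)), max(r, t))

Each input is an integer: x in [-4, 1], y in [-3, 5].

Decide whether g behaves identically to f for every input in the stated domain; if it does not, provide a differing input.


Evaluate both at x=-4, y=-3.
f: t becomes 3; next t becomes -2; next r becomes -1; next final value -2
g: t becomes 3; next t becomes -2; next r becomes -1; next final value -1
-2 against -1: the behavior changed.
verdict: not equivalent; witness: x=-4, y=-3


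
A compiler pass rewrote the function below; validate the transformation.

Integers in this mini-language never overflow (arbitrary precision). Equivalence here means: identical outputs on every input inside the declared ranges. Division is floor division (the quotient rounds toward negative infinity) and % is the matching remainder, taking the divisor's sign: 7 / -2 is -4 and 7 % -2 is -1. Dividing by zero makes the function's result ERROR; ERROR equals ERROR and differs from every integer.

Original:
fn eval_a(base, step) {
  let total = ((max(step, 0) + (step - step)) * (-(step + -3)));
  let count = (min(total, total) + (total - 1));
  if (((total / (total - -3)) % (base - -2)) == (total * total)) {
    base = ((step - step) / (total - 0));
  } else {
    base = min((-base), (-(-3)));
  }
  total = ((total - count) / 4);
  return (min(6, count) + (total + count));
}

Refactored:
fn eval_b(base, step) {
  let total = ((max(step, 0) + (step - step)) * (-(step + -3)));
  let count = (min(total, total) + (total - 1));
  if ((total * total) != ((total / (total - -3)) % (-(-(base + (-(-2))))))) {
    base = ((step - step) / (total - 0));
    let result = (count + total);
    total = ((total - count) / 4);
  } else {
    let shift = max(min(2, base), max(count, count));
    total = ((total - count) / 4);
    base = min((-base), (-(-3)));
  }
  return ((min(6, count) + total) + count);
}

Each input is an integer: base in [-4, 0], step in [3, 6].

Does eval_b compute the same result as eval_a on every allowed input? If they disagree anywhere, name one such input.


These are not equivalent — on base=-4, step=3 the outputs split (ERROR vs -2).
eval_a: total := 0 | count := -1 | (((total / (total - -3)) % (base - -2)) == (total * total)): true | divide-by-zero, output ERROR
eval_b: total := 0 | count := -1 | ((total * total) != ((total / (total - -3)) % (-(-(base + (-(-2))))))): false | shift := -1 | total := 0 | base := 3 | result -2
verdict: not equivalent; witness: base=-4, step=3


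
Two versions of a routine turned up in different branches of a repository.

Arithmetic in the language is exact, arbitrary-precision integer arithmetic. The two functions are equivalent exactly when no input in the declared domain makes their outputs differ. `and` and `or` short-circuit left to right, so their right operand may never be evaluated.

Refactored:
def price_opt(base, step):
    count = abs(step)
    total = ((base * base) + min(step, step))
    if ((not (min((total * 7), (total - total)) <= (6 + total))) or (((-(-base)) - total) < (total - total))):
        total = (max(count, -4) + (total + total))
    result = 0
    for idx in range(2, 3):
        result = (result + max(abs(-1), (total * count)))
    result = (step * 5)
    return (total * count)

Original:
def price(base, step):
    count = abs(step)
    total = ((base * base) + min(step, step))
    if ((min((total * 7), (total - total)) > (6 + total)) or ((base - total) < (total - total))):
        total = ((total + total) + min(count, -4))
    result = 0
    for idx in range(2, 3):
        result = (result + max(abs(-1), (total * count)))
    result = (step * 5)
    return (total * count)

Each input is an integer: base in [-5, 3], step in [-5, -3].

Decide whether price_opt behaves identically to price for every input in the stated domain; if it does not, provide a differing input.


Run the pair on base=-5, step=-5.
price: count = 5; total = 20; ((min((total * 7), (total - total)) > (6 + total)) or ((base - total) < (total - total))) -> true; total = 36; result = 0; [idx=2]; result = 180; result = -25; return 180
price_opt: count = 5; total = 20; ((not (min((total * 7), (total - total)) <= (6 + total))) or (((-(-base)) - total) < (total - total))) -> true; total = 45; result = 0; [idx=2]; result = 225; result = -25; return 225
180 and 225 differ, so these are not the same function on this domain.
verdict: not equivalent; witness: base=-5, step=-5


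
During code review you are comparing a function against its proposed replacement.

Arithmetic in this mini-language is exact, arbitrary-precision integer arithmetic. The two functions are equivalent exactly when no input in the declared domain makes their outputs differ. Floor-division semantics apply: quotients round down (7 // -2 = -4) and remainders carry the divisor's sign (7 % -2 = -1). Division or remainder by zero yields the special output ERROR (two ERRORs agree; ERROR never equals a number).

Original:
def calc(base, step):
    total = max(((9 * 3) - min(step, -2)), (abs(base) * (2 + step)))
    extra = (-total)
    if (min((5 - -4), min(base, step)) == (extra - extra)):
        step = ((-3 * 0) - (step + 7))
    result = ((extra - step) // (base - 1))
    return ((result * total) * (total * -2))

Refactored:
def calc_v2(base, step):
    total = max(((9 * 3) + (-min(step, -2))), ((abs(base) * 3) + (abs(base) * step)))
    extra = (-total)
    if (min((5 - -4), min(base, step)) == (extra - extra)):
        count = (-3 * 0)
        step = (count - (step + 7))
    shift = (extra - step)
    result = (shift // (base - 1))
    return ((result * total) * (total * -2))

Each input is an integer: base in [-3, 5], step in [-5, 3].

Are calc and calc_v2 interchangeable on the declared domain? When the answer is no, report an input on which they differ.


These are not equivalent — on base=5, step=3 the outputs split (13456 vs 16200).
calc: total = 29; extra = -29; (min((5 - -4), min(base, step)) == (extra - extra)) -> false; result = -8; return 13456
calc_v2: total = 30; extra = -30; (min((5 - -4), min(base, step)) == (extra - extra)) -> false; shift = -33; result = -9; return 16200
verdict: not equivalent; witness: base=5, step=3


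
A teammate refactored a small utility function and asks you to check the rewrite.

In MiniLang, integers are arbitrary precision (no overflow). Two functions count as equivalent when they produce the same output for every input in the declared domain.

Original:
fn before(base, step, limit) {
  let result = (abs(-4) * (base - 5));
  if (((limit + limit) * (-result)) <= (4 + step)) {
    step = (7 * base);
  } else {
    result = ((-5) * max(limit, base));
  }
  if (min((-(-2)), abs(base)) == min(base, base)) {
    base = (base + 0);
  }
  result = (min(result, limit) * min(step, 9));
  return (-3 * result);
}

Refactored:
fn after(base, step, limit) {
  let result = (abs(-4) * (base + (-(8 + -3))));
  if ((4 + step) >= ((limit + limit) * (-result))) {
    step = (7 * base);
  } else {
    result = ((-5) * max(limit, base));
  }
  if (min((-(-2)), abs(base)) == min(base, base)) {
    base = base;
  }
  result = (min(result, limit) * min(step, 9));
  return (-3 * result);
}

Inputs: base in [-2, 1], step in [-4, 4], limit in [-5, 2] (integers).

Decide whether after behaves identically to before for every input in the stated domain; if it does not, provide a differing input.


Comparing the listings, the differences include: constant usage differs, and arithmetic usage differs, and comparison usage differs.
As a probe, take base=0, step=-2, limit=-4: before runs result becomes -20; next (((limit + limit) * (-result)) <= (4 + step)) evaluates to true; next step becomes 0; next (min((-(-2)), abs(base)) == min(base, base)) evaluates to true; next base becomes 0; next result becomes 0; next final value 0; after runs result becomes -20; next ((4 + step) >= ((limit + limit) * (-result))) evaluates to true; next step becomes 0; next (min((-(-2)), abs(base)) == min(base, base)) evaluates to true; next base becomes 0; next result becomes 0; next final value 0; both end at 0.
Every one of the 288 inputs gives matching results.
verdict: equivalent


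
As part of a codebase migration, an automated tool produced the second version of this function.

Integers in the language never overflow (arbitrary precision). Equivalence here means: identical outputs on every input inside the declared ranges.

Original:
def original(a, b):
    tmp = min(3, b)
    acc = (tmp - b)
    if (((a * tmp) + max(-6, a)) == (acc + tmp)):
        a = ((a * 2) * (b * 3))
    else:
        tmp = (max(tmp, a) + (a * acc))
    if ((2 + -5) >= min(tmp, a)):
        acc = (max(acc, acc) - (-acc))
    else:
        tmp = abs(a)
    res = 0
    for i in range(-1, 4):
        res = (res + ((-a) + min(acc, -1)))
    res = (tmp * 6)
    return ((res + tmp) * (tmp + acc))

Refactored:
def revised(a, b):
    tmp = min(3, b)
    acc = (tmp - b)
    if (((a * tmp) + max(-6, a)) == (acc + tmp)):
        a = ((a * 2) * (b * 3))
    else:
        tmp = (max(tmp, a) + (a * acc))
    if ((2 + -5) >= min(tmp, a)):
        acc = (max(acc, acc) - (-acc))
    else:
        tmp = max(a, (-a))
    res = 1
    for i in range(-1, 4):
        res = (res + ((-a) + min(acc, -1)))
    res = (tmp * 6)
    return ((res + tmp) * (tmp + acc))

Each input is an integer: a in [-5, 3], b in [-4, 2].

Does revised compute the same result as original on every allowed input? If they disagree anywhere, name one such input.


The one real change (`0` became `1`) has no effect anywhere in the declared ranges.
As a probe, take a=-3, b=2: original runs tmp = 2; acc = 0; (((a * tmp) + max(-6, a)) == (acc + tmp)) -> false; tmp = 2; ((2 + -5) >= min(tmp, a)) -> true; acc = 0; res = 0; [i=-1]; res = 2; [i=0]; res = 4; [i=1]; res = 6; [i=2]; res = 8; [i=3]; res = 10; res = 12; return 28; revised runs tmp = 2; acc = 0; (((a * tmp) + max(-6, a)) == (acc + tmp)) -> false; tmp = 2; ((2 + -5) >= min(tmp, a)) -> true; acc = 0; res = 1; [i=-1]; res = 3; [i=0]; res = 5; [i=1]; res = 7; [i=2]; res = 9; [i=3]; res = 11; res = 12; return 28; both end at 28.
An exhaustive pass over the 63 declared inputs shows identical outputs.
verdict: equivalent


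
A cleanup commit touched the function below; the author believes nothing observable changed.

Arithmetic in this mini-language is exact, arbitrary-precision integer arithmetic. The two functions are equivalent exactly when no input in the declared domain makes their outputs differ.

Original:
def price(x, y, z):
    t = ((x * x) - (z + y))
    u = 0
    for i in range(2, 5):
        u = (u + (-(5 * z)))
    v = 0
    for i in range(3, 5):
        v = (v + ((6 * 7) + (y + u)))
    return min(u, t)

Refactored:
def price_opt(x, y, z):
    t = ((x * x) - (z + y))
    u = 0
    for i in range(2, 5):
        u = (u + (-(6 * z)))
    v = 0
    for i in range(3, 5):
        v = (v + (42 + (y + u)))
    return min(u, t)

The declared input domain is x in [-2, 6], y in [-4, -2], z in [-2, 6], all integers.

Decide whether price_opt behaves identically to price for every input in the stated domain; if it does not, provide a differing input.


Not equivalent: x=-2, y=-4, z=1 separates them (-15 vs -18).
price: t = 7; u = 0; [i=2]; u = -5; [i=3]; u = -10; [i=4]; u = -15; v = 0; [i=3]; v = 23; [i=4]; v = 46; return -15
price_opt: t = 7; u = 0; [i=2]; u = -6; [i=3]; u = -12; [i=4]; u = -18; v = 0; [i=3]; v = 20; [i=4]; v = 40; return -18
verdict: not equivalent; witness: x=-2, y=-4, z=1


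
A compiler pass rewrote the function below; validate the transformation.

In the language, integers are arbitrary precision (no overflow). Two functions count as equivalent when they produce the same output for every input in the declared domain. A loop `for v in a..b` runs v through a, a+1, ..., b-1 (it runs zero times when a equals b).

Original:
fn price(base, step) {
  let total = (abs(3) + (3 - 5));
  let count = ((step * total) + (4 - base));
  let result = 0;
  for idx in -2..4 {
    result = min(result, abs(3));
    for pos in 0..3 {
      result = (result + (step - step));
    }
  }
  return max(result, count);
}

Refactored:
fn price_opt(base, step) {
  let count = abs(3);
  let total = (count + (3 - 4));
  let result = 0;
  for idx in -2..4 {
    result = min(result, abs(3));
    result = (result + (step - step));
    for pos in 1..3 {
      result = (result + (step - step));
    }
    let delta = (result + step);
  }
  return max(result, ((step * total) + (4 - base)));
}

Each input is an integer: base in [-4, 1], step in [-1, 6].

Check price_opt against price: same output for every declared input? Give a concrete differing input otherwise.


There is a counterexample at base=-4, step=-1: 7 on one side, 6 on the other.
price: total = 1; count = 7; result = 0; [idx=-2]; result = 0; [pos=0]; result = 0; [pos=1]; result = 0; [pos=2]; result = 0; [idx=-1]; result = 0; [pos=0]; result = 0; [pos=1]; result = 0; [pos=2]; result = 0; [idx=0]; result = 0; [pos=0]; result = 0; [pos=1]; result = 0; [pos=2]; result = 0; [idx=1]; result = 0; [pos=0]; result = 0; [pos=1]; result = 0; [pos=2]; result = 0; [idx=2]; result = 0; [pos=0]; result = 0; [pos=1]; result = 0; [pos=2]; result = 0; [idx=3]; result = 0; [pos=0]; result = 0; [pos=1]; result = 0; [pos=2]; result = 0; return 7
price_opt: count = 3; total = 2; result = 0; [idx=-2]; result = 0; result = 0; [pos=1]; result = 0; [pos=2]; result = 0; delta = -1; [idx=-1]; result = 0; result = 0; [pos=1]; result = 0; [pos=2]; result = 0; delta = -1; [idx=0]; result = 0; result = 0; [pos=1]; result = 0; [pos=2]; result = 0; delta = -1; [idx=1]; result = 0; result = 0; [pos=1]; result = 0; [pos=2]; result = 0; delta = -1; [idx=2]; result = 0; result = 0; [pos=1]; result = 0; [pos=2]; result = 0; delta = -1; [idx=3]; result = 0; result = 0; [pos=1]; result = 0; [pos=2]; result = 0; delta = -1; return 6
verdict: not equivalent; witness: base=-4, step=-1


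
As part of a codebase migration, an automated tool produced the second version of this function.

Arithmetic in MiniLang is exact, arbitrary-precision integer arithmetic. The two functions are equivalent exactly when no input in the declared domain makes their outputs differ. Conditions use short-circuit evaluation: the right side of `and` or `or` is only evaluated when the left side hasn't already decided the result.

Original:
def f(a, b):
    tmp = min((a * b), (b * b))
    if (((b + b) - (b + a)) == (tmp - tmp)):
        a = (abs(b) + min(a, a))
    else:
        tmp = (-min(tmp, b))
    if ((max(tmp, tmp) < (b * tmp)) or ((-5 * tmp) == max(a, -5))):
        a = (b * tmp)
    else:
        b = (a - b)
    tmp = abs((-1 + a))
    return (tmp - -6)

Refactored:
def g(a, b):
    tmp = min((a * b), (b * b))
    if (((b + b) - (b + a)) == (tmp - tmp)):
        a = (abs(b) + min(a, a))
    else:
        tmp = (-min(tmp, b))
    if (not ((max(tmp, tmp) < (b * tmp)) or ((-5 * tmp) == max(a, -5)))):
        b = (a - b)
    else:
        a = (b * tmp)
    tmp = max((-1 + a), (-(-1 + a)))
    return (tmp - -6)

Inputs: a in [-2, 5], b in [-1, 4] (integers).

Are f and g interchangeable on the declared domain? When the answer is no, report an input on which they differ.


Reading the diff, among the changes: boolean connective usage differs, plus constant usage differs, plus min/max/abs usage differs, plus arithmetic usage differs.
Tracing a=-1, b=3: f: tmp becomes -3; next (((b + b) - (b + a)) == (tmp - tmp)) evaluates to false; next tmp becomes 3; next ((max(tmp, tmp) < (b * tmp)) or ((-5 * tmp) == max(a, -5))) evaluates to true; next a becomes 9; next tmp becomes 8; next final value 14 | g: tmp becomes -3; next (((b + b) - (b + a)) == (tmp - tmp)) evaluates to false; next tmp becomes 3; next (not ((max(tmp, tmp) < (b * tmp)) or ((-5 * tmp) == max(a, -5)))) evaluates to false; next a becomes 9; next tmp becomes 8; next final value 14 — matching result 14.
Sweeping the whole domain (48 inputs) finds no disagreement.
verdict: equivalent


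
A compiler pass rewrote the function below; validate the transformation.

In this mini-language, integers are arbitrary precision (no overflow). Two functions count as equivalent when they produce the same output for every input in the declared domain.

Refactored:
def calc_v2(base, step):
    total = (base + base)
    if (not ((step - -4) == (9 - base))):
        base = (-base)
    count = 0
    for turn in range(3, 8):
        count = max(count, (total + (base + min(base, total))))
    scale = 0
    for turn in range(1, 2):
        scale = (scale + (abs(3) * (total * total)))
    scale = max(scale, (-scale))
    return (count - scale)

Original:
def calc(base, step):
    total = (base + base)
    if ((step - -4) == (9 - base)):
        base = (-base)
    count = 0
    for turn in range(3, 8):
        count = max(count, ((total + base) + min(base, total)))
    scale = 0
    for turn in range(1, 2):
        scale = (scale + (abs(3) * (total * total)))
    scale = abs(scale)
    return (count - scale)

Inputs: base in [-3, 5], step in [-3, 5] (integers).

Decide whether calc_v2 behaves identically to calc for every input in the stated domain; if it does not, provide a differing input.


Take base=1, step=-3.
calc: total becomes 2; next ((step - -4) == (9 - base)) evaluates to false; next count becomes 0; next at turn=3:; next count becomes 4; next at turn=4:; next count becomes 4; next at turn=5:; next count becomes 4; next at turn=6:; next count becomes 4; next at turn=7:; next count becomes 4; next scale becomes 0; next at turn=1:; next scale becomes 12; next scale becomes 12; next final value -8
calc_v2: total becomes 2; next (not ((step - -4) == (9 - base))) evaluates to true; next base becomes -1; next count becomes 0; next at turn=3:; next count becomes 0; next at turn=4:; next count becomes 0; next at turn=5:; next count becomes 0; next at turn=6:; next count becomes 0; next at turn=7:; next count becomes 0; next scale becomes 0; next at turn=1:; next scale becomes 12; next scale becomes 12; next final value -12
-8 vs -12 — the two versions disagree here.
verdict: not equivalent; witness: base=1, step=-3
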